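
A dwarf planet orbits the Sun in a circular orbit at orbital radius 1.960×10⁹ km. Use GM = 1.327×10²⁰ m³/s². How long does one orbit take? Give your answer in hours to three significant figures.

r = 1.960×10⁹ km = 1.960×10¹² m.
Kepler's third law: T = 2π√(r³/μ) = 2π√((1.960×10¹²)³ / 1.327×10²⁰).
r³/μ = 5.674×10¹⁶ s², so T = 2π × 2.382×10⁸ = 1.497×10⁹ s.
Converting: 1.497×10⁹ s ÷ 3600 = 4.157×10⁵ hours.

T ≈ 416000 hours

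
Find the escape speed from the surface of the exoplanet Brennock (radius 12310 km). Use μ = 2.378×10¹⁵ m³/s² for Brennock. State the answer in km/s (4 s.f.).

v_esc ≈ 19.66 km/s

r = R = 1.231×10⁷ m.
Escape speed v_esc = √(2μ/r) = √(2 × 2.378×10¹⁵ / 1.231×10⁷) = √(3.864×10⁸) = 19660 m/s.
= 19.66 km/s.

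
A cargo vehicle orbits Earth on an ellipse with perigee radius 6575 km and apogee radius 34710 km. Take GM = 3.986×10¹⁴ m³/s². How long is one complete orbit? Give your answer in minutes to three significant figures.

T ≈ 492 minutes

Semi-major axis a = (r_p + r_a)/2 = (6575.0 + 34710)/2 = 20642 km = 2.064×10⁷ m.
By Kepler's third law T = 2π√(a³/μ) = 2π × 4.698×10³ = 2.952×10⁴ s.
= 491.9 minutes.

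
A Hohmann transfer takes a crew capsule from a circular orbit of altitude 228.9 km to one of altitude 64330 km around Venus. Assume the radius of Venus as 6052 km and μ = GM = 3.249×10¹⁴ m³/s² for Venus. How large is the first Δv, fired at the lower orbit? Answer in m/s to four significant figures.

r₁ = 6052 + 228.9 = 6280.9 km = 6.2809×10⁶ m.
r₂ = 6052 + 64330 = 70382 km = 7.0382×10⁷ m.
Transfer ellipse a_t = (r₁ + r₂)/2 = 3.833×10⁷ m.
At r₁: circular v_c1 = √(μ/r₁) = 7192 m/s; transfer-periapsis v_p = √[μ(2/r₁ − 1/a_t)] = 9746 m/s.
Δv₁ = v_p − v_c1 = 2554 m/s.

Δv ≈ 2554 m/s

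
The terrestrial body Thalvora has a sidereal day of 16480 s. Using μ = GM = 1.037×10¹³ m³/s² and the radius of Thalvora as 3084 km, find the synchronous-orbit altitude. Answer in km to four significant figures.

A synchronous orbit has period T, so by Kepler's third law a = (μT²/4π²)^(1/3).
μT²/4π² = 1.037×10¹³ × (1.648×10⁴)² / 39.48 = 7.134×10¹⁹ m³.
a = 4.147×10⁶ m = 4147.4 km.
Altitude h = a − R = 4147.4 − 3084 = 1063.4 km.

h_sync ≈ 1063 km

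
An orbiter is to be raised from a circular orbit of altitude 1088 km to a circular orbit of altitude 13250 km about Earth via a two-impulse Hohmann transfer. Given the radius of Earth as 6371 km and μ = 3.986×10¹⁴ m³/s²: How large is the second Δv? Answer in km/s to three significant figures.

r₁ = 6371 + 1088 = 7459.0 km = 7.4590×10⁶ m.
r₂ = 6371 + 13250 = 19621 km = 1.9621×10⁷ m.
Transfer ellipse a_t = (r₁ + r₂)/2 = 1.354×10⁷ m.
At r₁: circular v_c1 = √(μ/r₁) = 7310 m/s; transfer-perigee v_p = √[μ(2/r₁ − 1/a_t)] = 8800 m/s.
At r₂: circular v_c2 = √(μ/r₂) = 4507 m/s; transfer-apogee v_a = √[μ(2/r₂ − 1/a_t)] = 3345 m/s.
Δv₂ = v_c2 − v_a = 1162 m/s.
= 1.162 km/s.

Δv ≈ 1.16 km/s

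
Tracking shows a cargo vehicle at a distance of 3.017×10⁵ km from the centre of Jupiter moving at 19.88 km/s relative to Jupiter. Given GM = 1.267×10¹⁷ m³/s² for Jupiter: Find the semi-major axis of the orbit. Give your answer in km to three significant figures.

a ≈ 2.85×10⁵ km

r = 3.017×10⁸ m.
Specific orbital energy ε = v²/2 − μ/r = (19880)²/2 − 1.267×10¹⁷/3.017×10⁸ = -2.223×10⁸ J/kg.
Since ε = −μ/(2a), a = −μ/(2ε) = 2.849×10⁸ m = 2.8492×10⁵ km.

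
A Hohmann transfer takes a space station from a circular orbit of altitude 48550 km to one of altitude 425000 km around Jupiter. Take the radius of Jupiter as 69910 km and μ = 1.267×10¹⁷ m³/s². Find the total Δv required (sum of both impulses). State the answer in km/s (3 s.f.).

r₁ = 69910 + 48550 = 118460 km = 1.1846×10⁸ m.
r₂ = 69910 + 425000 = 494910 km = 4.9491×10⁸ m.
Transfer ellipse a_t = (r₁ + r₂)/2 = 3.067×10⁸ m.
At r₁: circular v_c1 = √(μ/r₁) = 32700 m/s; transfer-perijove v_p = √[μ(2/r₁ − 1/a_t)] = 41550 m/s.
Δv₁ = v_p − v_c1 = 8841 m/s.
At r₂: circular v_c2 = √(μ/r₂) = 16000 m/s; transfer-apojove v_a = √[μ(2/r₂ − 1/a_t)] = 9944 m/s.
Δv₂ = v_c2 − v_a = 6056 m/s.
Total Δv = Δv₁ + Δv₂ = 14900 m/s = 14.90 km/s.

Δv_total ≈ 14.9 km/s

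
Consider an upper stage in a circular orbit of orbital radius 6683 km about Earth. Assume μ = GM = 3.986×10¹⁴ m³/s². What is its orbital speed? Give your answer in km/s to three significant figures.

r = 6683 km = 6.683×10⁶ m.
For a circular orbit v = √(μ/r) = √(3.986×10¹⁴ / 6.683×10⁶) = √(5.964×10⁷) = 7723 m/s.
That is 7.723 km/s.

v ≈ 7.72 km/s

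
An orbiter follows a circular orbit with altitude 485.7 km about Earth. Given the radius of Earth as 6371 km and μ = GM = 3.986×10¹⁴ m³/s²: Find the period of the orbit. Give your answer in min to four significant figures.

r = 6371 + 485.7 = 6856.7 km = 6.8567×10⁶ m.
Kepler's third law: T = 2π√(r³/μ) = 2π√((6.857×10⁶)³ / 3.986×10¹⁴).
r³/μ = 8.087×10⁵ s², so T = 2π × 8.993×10² = 5.650×10³ s.
Converting: 5.650×10³ s ÷ 60.00 = 94.17 min.

T ≈ 94.17 min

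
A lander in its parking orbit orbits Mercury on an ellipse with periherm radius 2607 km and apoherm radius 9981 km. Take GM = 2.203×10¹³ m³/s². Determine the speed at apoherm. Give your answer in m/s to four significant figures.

Semi-major axis a = (r_p + r_a)/2 = 6294.0 km = 6.294×10⁶ m.
Vis-viva: v² = μ(2/r − 1/a) = 2.203×10¹³ × (2.004×10⁻⁷ − 1.589×10⁻⁷) = 9.142×10⁵ m²/s².
v = 956.2 m/s.

v ≈ 956.2 m/s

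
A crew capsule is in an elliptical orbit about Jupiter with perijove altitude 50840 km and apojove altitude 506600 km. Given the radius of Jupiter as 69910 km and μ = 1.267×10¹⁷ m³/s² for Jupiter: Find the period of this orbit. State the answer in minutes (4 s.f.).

r_p = 69910 + 50840 = 120750 km = 1.2075×10⁸ m.
r_a = 69910 + 506600 = 576510 km = 5.7651×10⁸ m.
Semi-major axis a = (r_p + r_a)/2 = (1.2075×10⁵ + 5.7651×10⁵)/2 = 3.4863×10⁵ km = 3.486×10⁸ m.
By Kepler's third law T = 2π√(a³/μ) = 2π × 1.829×10⁴ = 1.149×10⁵ s.
= 1915 minutes.

T ≈ 1915 minutes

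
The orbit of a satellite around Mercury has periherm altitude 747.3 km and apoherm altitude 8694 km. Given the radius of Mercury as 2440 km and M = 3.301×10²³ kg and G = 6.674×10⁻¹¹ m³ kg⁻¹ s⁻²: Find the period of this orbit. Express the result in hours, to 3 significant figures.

T ≈ 7.13 hours

μ = GM = 6.674×10⁻¹¹ × 3.301×10²³ = 2.203×10¹³ m³/s².
r_p = 2440 + 747.3 = 3187.3 km = 3.1873×10⁶ m.
r_a = 2440 + 8694 = 11134 km = 1.1134×10⁷ m.
Semi-major axis a = (r_p + r_a)/2 = (3187.3 + 11134)/2 = 7160.6 km = 7.161×10⁶ m.
By Kepler's third law T = 2π√(a³/μ) = 2π × 4.082×10³ = 2.565×10⁴ s.
= 7.125 hours.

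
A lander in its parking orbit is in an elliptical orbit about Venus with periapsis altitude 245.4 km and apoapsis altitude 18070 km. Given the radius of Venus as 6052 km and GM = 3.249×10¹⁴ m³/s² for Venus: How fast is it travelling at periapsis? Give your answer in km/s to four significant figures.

r_p = 6052 + 245.4 = 6297.4 km = 6.2974×10⁶ m.
r_a = 6052 + 18070 = 24122 km = 2.4122×10⁷ m.
Semi-major axis a = (r_p + r_a)/2 = 15210 km = 1.521×10⁷ m.
Vis-viva: v² = μ(2/r − 1/a) = 3.249×10¹⁴ × (3.176×10⁻⁷ − 6.575×10⁻⁸) = 8.182×10⁷ m²/s².
v = 9046 m/s = 9.046 km/s.

v ≈ 9.046 km/s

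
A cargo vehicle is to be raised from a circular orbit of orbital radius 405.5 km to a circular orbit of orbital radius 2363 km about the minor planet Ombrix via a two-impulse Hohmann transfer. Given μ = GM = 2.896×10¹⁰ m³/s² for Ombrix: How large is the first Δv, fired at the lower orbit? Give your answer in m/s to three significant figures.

r₁ = 405.5 km = 4.055×10⁵ m.
r₂ = 2363 km = 2.363×10⁶ m.
Transfer ellipse a_t = (r₁ + r₂)/2 = 1.384×10⁶ m.
At r₁: circular v_c1 = √(μ/r₁) = 267.2 m/s; transfer-periapsis v_p = √[μ(2/r₁ − 1/a_t)] = 349.2 m/s.
Δv₁ = v_p − v_c1 = 81.92 m/s.

Δv ≈ 81.9 m/s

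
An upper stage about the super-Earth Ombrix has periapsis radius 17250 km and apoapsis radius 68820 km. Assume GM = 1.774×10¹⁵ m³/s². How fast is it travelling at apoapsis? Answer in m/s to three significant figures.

v ≈ 3210 m/s

Semi-major axis a = (r_p + r_a)/2 = 43035 km = 4.304×10⁷ m.
Vis-viva: v² = μ(2/r − 1/a) = 1.774×10¹⁵ × (2.906×10⁻⁸ − 2.324×10⁻⁸) = 1.033×10⁷ m²/s².
v = 3214 m/s.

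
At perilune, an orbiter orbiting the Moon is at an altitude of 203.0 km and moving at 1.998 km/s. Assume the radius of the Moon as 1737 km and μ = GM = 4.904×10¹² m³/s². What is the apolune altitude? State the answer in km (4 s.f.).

apolune altitude ≈ 5544 km

r_p = 1737 + 203.0 = 1940.0 km = 1.940×10⁶ m.
Specific energy ε = v²/2 − μ/r = -5.318×10⁵ J/kg, so a = −μ/(2ε) = 4.610×10⁶ m.
The apsides satisfy r_p + r_a = 2a, so the apolune radius is 2a − r_p = 7.281×10⁶ m = 7280.9 km.
Apolune altitude = 7280.9 − 1737 = 5543.9 km.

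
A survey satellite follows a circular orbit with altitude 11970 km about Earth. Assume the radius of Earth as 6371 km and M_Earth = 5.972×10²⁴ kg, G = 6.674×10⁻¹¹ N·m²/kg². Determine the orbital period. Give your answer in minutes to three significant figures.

μ = GM = 6.674×10⁻¹¹ × 5.972×10²⁴ = 3.986×10¹⁴ m³/s².
r = 6371 + 11970 = 18341 km = 1.8341×10⁷ m.
Kepler's third law: T = 2π√(r³/μ) = 2π√((1.834×10⁷)³ / 3.986×10¹⁴).
r³/μ = 1.548×10⁷ s², so T = 2π × 3.934×10³ = 2.472×10⁴ s.
Converting: 2.472×10⁴ s ÷ 60.00 = 412.0 minutes.

T ≈ 412 minutes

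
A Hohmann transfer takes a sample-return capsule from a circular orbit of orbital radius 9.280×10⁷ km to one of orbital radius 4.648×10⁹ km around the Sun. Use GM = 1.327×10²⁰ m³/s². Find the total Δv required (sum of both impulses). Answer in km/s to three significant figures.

r₁ = 9.280×10⁷ km = 9.280×10¹⁰ m.
r₂ = 4.648×10⁹ km = 4.648×10¹² m.
Transfer ellipse a_t = (r₁ + r₂)/2 = 2.370×10¹² m.
At r₁: circular v_c1 = √(μ/r₁) = 37810 m/s; transfer-perihelion v_p = √[μ(2/r₁ − 1/a_t)] = 52950 m/s.
Δv₁ = v_p − v_c1 = 15140 m/s.
At r₂: circular v_c2 = √(μ/r₂) = 5343 m/s; transfer-aphelion v_a = √[μ(2/r₂ − 1/a_t)] = 1057 m/s.
Δv₂ = v_c2 − v_a = 4286 m/s.
Total Δv = Δv₁ + Δv₂ = 19420 m/s = 19.42 km/s.

Δv_total ≈ 19.4 km/s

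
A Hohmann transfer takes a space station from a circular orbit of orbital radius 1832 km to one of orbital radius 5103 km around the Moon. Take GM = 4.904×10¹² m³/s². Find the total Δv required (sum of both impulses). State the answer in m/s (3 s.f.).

Δv_total ≈ 616 m/s

r₁ = 1832 km = 1.832×10⁶ m.
r₂ = 5103 km = 5.103×10⁶ m.
Transfer ellipse a_t = (r₁ + r₂)/2 = 3.468×10⁶ m.
At r₁: circular v_c1 = √(μ/r₁) = 1636 m/s; transfer-perilune v_p = √[μ(2/r₁ − 1/a_t)] = 1985 m/s.
Δv₁ = v_p − v_c1 = 348.7 m/s.
At r₂: circular v_c2 = √(μ/r₂) = 980.3 m/s; transfer-apolune v_a = √[μ(2/r₂ − 1/a_t)] = 712.6 m/s.
Δv₂ = v_c2 − v_a = 267.8 m/s.
Total Δv = Δv₁ + Δv₂ = 616.4 m/s.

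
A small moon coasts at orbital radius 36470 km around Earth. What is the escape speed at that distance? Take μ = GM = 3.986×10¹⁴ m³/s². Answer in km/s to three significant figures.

r = 36470 km = 3.647×10⁷ m.
Escape speed v_esc = √(2μ/r) = √(2 × 3.986×10¹⁴ / 3.647×10⁷) = √(2.186×10⁷) = 4675 m/s.
= 4.675 km/s.

v_esc ≈ 4.68 km/s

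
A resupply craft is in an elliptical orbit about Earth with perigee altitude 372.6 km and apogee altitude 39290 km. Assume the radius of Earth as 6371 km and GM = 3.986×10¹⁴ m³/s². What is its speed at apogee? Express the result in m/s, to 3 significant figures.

v ≈ 1500 m/s

r_p = 6371 + 372.6 = 6743.6 km = 6.7436×10⁶ m.
r_a = 6371 + 39290 = 45661 km = 4.5661×10⁷ m.
Semi-major axis a = (r_p + r_a)/2 = 26202 km = 2.620×10⁷ m.
Vis-viva: v² = μ(2/r − 1/a) = 3.986×10¹⁴ × (4.380×10⁻⁸ − 3.816×10⁻⁸) = 2.247×10⁶ m²/s².
v = 1499 m/s.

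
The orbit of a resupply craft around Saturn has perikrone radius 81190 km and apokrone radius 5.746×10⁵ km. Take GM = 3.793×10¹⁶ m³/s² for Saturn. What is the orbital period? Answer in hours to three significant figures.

T ≈ 53.2 hours

Semi-major axis a = (r_p + r_a)/2 = (81190 + 5.7460×10⁵)/2 = 3.2790×10⁵ km = 3.279×10⁸ m.
By Kepler's third law T = 2π√(a³/μ) = 2π × 3.049×10⁴ = 1.916×10⁵ s.
= 53.21 hours.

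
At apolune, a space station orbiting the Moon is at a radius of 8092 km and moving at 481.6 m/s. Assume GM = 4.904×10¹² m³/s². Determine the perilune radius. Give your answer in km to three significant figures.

perilune radius ≈ 1910 km

r_a = 8.092×10⁶ m.
Specific energy ε = v²/2 − μ/r = -4.901×10⁵ J/kg, so a = −μ/(2ε) = 5.003×10⁶ m.
The apsides satisfy r_p + r_a = 2a, so the perilune radius is 2a − r_a = 1.915×10⁶ m = 1914.9 km.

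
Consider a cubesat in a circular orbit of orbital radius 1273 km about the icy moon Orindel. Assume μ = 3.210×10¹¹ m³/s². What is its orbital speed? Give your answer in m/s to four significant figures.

r = 1273 km = 1.273×10⁶ m.
For a circular orbit v = √(μ/r) = √(3.210×10¹¹ / 1.273×10⁶) = √(2.522×10⁵) = 502.2 m/s.

v ≈ 502.2 m/s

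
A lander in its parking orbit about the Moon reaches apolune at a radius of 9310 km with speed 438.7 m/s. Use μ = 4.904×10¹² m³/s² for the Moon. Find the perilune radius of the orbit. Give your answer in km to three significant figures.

r_a = 9.310×10⁶ m.
Specific energy ε = v²/2 − μ/r = -4.305×10⁵ J/kg, so a = −μ/(2ε) = 5.695×10⁶ m.
The apsides satisfy r_p + r_a = 2a, so the perilune radius is 2a − r_a = 2.081×10⁶ m = 2081.0 km.

perilune radius ≈ 2080 km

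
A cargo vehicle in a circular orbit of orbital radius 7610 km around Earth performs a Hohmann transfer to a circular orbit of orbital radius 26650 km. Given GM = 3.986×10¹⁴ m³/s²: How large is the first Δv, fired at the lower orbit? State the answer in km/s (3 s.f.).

r₁ = 7610 km = 7.610×10⁶ m.
r₂ = 26650 km = 2.665×10⁷ m.
Transfer ellipse a_t = (r₁ + r₂)/2 = 1.713×10⁷ m.
At r₁: circular v_c1 = √(μ/r₁) = 7237 m/s; transfer-perigee v_p = √[μ(2/r₁ − 1/a_t)] = 9027 m/s.
Δv₁ = v_p − v_c1 = 1790 m/s.
= 1.790 km/s.

Δv ≈ 1.79 km/s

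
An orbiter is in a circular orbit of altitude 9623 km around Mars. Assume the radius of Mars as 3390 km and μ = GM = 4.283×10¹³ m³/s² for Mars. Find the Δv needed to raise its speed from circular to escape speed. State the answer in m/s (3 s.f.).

Δv ≈ 751 m/s

r = 3390 + 9623 = 13013 km = 1.3013×10⁷ m.
Circular speed v_c = √(μ/r) = 1814 m/s.
Escape speed v_esc = √(2μ/r) = √2 × v_c = 2566 m/s.
Δv = v_esc − v_c = 751.5 m/s.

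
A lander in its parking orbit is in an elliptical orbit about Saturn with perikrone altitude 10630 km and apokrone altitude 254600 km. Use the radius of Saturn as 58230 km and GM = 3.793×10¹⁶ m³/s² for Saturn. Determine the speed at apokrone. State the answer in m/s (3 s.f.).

v ≈ 6610 m/s

r_p = 58230 + 10630 = 68860 km = 6.8860×10⁷ m.
r_a = 58230 + 254600 = 312830 km = 3.1283×10⁸ m.
Semi-major axis a = (r_p + r_a)/2 = 1.9084×10⁵ km = 1.908×10⁸ m.
Vis-viva: v² = μ(2/r − 1/a) = 3.793×10¹⁶ × (6.393×10⁻⁹ − 5.240×10⁻⁹) = 4.375×10⁷ m²/s².
v = 6614 m/s.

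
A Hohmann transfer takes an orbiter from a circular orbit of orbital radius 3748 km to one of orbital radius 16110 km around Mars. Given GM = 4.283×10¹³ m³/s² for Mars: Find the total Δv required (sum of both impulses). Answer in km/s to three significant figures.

r₁ = 3748 km = 3.748×10⁶ m.
r₂ = 16110 km = 1.611×10⁷ m.
Transfer ellipse a_t = (r₁ + r₂)/2 = 9.929×10⁶ m.
At r₁: circular v_c1 = √(μ/r₁) = 3380 m/s; transfer-periapsis v_p = √[μ(2/r₁ − 1/a_t)] = 4306 m/s.
Δv₁ = v_p − v_c1 = 925.5 m/s.
At r₂: circular v_c2 = √(μ/r₂) = 1631 m/s; transfer-apoapsis v_a = √[μ(2/r₂ − 1/a_t)] = 1002 m/s.
Δv₂ = v_c2 − v_a = 628.7 m/s.
Total Δv = Δv₁ + Δv₂ = 1554 m/s = 1.554 km/s.

Δv_total ≈ 1.55 km/s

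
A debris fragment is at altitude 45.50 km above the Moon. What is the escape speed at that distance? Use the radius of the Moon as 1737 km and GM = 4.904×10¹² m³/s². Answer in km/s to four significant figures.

r = 1737 + 45.50 = 1782.5 km = 1.7825×10⁶ m.
Escape speed v_esc = √(2μ/r) = √(2 × 4.904×10¹² / 1.782×10⁶) = √(5.502×10⁶) = 2346 m/s.
= 2.346 km/s.

v_esc ≈ 2.346 km/s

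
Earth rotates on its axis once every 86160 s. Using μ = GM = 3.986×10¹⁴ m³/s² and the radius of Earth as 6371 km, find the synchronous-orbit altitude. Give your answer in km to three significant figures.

A synchronous orbit has period T, so by Kepler's third law a = (μT²/4π²)^(1/3).
μT²/4π² = 3.986×10¹⁴ × (8.616×10⁴)² / 39.48 = 7.495×10²² m³.
a = 4.216×10⁷ m = 42163 km.
Altitude h = a − R = 42163 − 6371 = 35792 km.

h_sync ≈ 35800 km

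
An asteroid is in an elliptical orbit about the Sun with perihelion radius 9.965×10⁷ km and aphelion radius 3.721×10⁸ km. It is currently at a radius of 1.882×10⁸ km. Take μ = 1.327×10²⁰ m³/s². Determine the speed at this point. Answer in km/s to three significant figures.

v ≈ 29.1 km/s

Semi-major axis a = (r_p + r_a)/2 = 2.3588×10⁸ km = 2.359×10¹¹ m.
Vis-viva: v² = μ(2/r − 1/a) = 1.327×10²⁰ × (1.063×10⁻¹¹ − 4.240×10⁻¹²) = 8.476×10⁸ m²/s².
v = 29110 m/s = 29.11 km/s.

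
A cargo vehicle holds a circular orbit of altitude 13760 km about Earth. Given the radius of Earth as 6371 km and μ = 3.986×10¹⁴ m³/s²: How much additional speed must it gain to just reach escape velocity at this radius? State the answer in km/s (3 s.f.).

Δv ≈ 1.84 km/s

r = 6371 + 13760 = 20131 km = 2.0131×10⁷ m.
Circular speed v_c = √(μ/r) = 4450 m/s.
Escape speed v_esc = √(2μ/r) = √2 × v_c = 6293 m/s.
Δv = v_esc − v_c = 1843 m/s = 1.843 km/s.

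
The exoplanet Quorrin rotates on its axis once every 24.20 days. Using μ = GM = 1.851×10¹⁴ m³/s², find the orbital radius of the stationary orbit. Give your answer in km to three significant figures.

T = 24.20 days = 2.091×10⁶ s.
A synchronous orbit has period T, so by Kepler's third law a = (μT²/4π²)^(1/3).
μT²/4π² = 1.851×10¹⁴ × (2.091×10⁶)² / 39.48 = 2.050×10²⁵ m³.
a = 2.737×10⁸ m = 2.7367×10⁵ km.

r_sync ≈ 2.74×10⁵ km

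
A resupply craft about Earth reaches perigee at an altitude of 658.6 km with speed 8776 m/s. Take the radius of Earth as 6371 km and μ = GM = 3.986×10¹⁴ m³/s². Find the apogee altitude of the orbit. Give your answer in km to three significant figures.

apogee altitude ≈ 8510 km

r_p = 6371 + 658.6 = 7029.6 km = 7.030×10⁶ m.
Specific energy ε = v²/2 − μ/r = -1.819×10⁷ J/kg, so a = −μ/(2ε) = 1.095×10⁷ m.
The apsides satisfy r_p + r_a = 2a, so the apogee radius is 2a − r_p = 1.488×10⁷ m = 14879 km.
Apogee altitude = 14879 − 6371 = 8507.7 km.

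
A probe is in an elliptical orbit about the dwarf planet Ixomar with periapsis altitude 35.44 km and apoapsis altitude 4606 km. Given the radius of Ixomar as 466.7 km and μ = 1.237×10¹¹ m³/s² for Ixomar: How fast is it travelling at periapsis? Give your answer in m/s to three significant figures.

r_p = 466.7 + 35.44 = 502.14 km = 5.0214×10⁵ m.
r_a = 466.7 + 4606 = 5072.7 km = 5.0727×10⁶ m.
Semi-major axis a = (r_p + r_a)/2 = 2787.4 km = 2.787×10⁶ m.
Vis-viva: v² = μ(2/r − 1/a) = 1.237×10¹¹ × (3.983×10⁻⁶ − 3.588×10⁻⁷) = 4.483×10⁵ m²/s².
v = 669.6 m/s.

v ≈ 670 m/s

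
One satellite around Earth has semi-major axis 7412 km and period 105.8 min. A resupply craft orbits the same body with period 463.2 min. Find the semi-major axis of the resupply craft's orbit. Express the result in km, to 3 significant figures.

Kepler's third law: a³ ∝ T², so a₂ = a₁ (T₂/T₁)^(2/3).
T₂/T₁ = 4.378, (T₂/T₁)^(2/3) = 2.676.
a₂ = 7412 × 2.676 = 19840 km.

a₂ ≈ 19800 km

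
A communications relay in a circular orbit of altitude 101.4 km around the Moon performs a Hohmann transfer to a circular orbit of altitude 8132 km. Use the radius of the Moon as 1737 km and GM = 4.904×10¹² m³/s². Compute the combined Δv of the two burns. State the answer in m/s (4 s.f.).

Δv_total ≈ 797.3 m/s

r₁ = 1737 + 101.4 = 1838.4 km = 1.8384×10⁶ m.
r₂ = 1737 + 8132 = 9869.0 km = 9.8690×10⁶ m.
Transfer ellipse a_t = (r₁ + r₂)/2 = 5.854×10⁶ m.
At r₁: circular v_c1 = √(μ/r₁) = 1633 m/s; transfer-perilune v_p = √[μ(2/r₁ − 1/a_t)] = 2121 m/s.
Δv₁ = v_p − v_c1 = 487.4 m/s.
At r₂: circular v_c2 = √(μ/r₂) = 704.9 m/s; transfer-apolune v_a = √[μ(2/r₂ − 1/a_t)] = 395.0 m/s.
Δv₂ = v_c2 − v_a = 309.9 m/s.
Total Δv = Δv₁ + Δv₂ = 797.3 m/s.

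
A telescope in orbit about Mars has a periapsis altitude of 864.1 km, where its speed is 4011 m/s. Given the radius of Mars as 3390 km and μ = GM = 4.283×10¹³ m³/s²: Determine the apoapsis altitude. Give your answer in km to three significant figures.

r_p = 3390 + 864.1 = 4254.1 km = 4.254×10⁶ m.
Specific energy ε = v²/2 − μ/r = -2.024×10⁶ J/kg, so a = −μ/(2ε) = 1.058×10⁷ m.
The apsides satisfy r_p + r_a = 2a, so the apoapsis radius is 2a − r_p = 1.691×10⁷ m = 16908 km.
Apoapsis altitude = 16908 − 3390 = 13518 km.

apoapsis altitude ≈ 13500 km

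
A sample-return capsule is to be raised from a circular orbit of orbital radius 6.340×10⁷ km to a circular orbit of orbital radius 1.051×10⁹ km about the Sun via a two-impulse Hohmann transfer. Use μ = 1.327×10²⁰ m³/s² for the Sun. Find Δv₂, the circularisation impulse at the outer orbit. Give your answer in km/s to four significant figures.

r₁ = 6.340×10⁷ km = 6.340×10¹⁰ m.
r₂ = 1.051×10⁹ km = 1.051×10¹² m.
Transfer ellipse a_t = (r₁ + r₂)/2 = 5.572×10¹¹ m.
At r₁: circular v_c1 = √(μ/r₁) = 45750 m/s; transfer-perihelion v_p = √[μ(2/r₁ − 1/a_t)] = 62830 m/s.
At r₂: circular v_c2 = √(μ/r₂) = 11240 m/s; transfer-aphelion v_a = √[μ(2/r₂ − 1/a_t)] = 3790 m/s.
Δv₂ = v_c2 − v_a = 7446 m/s.
= 7.446 km/s.

Δv ≈ 7.446 km/s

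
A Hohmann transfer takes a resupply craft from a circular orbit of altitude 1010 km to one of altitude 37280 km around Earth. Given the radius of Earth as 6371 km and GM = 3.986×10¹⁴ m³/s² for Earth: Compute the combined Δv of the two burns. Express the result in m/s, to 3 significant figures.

Δv_total ≈ 3660 m/s

r₁ = 6371 + 1010 = 7381.0 km = 7.3810×10⁶ m.
r₂ = 6371 + 37280 = 43651 km = 4.3651×10⁷ m.
Transfer ellipse a_t = (r₁ + r₂)/2 = 2.552×10⁷ m.
At r₁: circular v_c1 = √(μ/r₁) = 7349 m/s; transfer-perigee v_p = √[μ(2/r₁ − 1/a_t)] = 9612 m/s.
Δv₁ = v_p − v_c1 = 2263 m/s.
At r₂: circular v_c2 = √(μ/r₂) = 3022 m/s; transfer-apogee v_a = √[μ(2/r₂ − 1/a_t)] = 1625 m/s.
Δv₂ = v_c2 − v_a = 1397 m/s.
Total Δv = Δv₁ + Δv₂ = 3660 m/s.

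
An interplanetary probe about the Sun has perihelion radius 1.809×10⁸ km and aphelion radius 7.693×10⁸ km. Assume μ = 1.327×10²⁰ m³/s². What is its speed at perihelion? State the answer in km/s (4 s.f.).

Semi-major axis a = (r_p + r_a)/2 = 4.7510×10⁸ km = 4.751×10¹¹ m.
Vis-viva: v² = μ(2/r − 1/a) = 1.327×10²⁰ × (1.106×10⁻¹¹ − 2.105×10⁻¹²) = 1.188×10⁹ m²/s².
v = 34460 m/s = 34.46 km/s.

v ≈ 34.46 km/s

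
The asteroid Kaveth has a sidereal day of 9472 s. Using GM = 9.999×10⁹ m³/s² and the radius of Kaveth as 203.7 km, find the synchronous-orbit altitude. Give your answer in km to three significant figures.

A synchronous orbit has period T, so by Kepler's third law a = (μT²/4π²)^(1/3).
μT²/4π² = 9.999×10⁹ × (9.472×10³)² / 39.48 = 2.272×10¹⁶ m³.
a = 2.832×10⁵ m = 283.24 km.
Altitude h = a − R = 283.24 − 203.7 = 79.544 km.

h_sync ≈ 79.5 km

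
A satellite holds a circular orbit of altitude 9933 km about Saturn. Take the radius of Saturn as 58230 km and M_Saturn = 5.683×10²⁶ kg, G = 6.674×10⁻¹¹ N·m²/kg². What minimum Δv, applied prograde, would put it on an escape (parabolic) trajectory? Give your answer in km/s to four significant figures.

Δv ≈ 9.771 km/s

μ = GM = 6.674×10⁻¹¹ × 5.683×10²⁶ = 3.793×10¹⁶ m³/s².
r = 58230 + 9933 = 68163 km = 6.8163×10⁷ m.
Circular speed v_c = √(μ/r) = 23590 m/s.
Escape speed v_esc = √(2μ/r) = √2 × v_c = 33360 m/s.
Δv = v_esc − v_c = 9771 m/s = 9.771 km/s.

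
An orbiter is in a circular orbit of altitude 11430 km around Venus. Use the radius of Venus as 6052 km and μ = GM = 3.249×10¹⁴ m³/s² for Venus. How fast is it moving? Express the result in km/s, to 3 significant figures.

r = 6052 + 11430 = 17482 km = 1.7482×10⁷ m.
For a circular orbit v = √(μ/r) = √(3.249×10¹⁴ / 1.748×10⁷) = √(1.858×10⁷) = 4311 m/s.
That is 4.311 km/s.

v ≈ 4.31 km/s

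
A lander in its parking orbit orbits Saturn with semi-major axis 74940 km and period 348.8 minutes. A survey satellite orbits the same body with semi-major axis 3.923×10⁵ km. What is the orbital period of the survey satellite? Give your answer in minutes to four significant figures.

T₂ ≈ 4178 minutes

Kepler's third law: T² ∝ a³, so T₂ = T₁ (a₂/a₁)^(3/2).
a₂/a₁ = 5.235, (a₂/a₁)^(3/2) = 11.98.
T₂ = 348.8 × 11.98 = 4178 minutes.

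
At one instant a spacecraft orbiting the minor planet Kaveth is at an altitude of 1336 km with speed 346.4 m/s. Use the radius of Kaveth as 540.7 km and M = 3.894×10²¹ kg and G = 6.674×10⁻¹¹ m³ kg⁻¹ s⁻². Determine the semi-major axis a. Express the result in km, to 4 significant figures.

a ≈ 1656 km

μ = GM = 6.674×10⁻¹¹ × 3.894×10²¹ = 2.599×10¹¹ m³/s².
r = 540.7 + 1336 = 1876.7 km = 1.877×10⁶ m.
Vis-viva rearranged: 1/a = 2/r − v²/μ = 1.066×10⁻⁶ − 4.617×10⁻⁷ = 6.040×10⁻⁷ m⁻¹.
a = 1.656×10⁶ m = 1655.7 km.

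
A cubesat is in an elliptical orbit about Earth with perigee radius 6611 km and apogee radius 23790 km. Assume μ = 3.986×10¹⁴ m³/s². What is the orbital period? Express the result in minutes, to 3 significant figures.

Semi-major axis a = (r_p + r_a)/2 = (6611.0 + 23790)/2 = 15200 km = 1.520×10⁷ m.
By Kepler's third law T = 2π√(a³/μ) = 2π × 2.968×10³ = 1.865×10⁴ s.
= 310.8 minutes.

T ≈ 311 minutes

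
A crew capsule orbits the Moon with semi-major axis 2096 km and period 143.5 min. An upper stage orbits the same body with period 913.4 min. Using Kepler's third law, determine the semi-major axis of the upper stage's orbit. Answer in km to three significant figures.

a₂ ≈ 7200 km

Kepler's third law: a³ ∝ T², so a₂ = a₁ (T₂/T₁)^(2/3).
T₂/T₁ = 6.365, (T₂/T₁)^(2/3) = 3.435.
a₂ = 2096 × 3.435 = 7199 km.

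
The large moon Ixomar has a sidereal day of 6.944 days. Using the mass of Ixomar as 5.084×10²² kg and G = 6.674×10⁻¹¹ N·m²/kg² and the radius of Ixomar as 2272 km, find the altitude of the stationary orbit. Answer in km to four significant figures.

μ = GM = 6.674×10⁻¹¹ × 5.084×10²² = 3.393×10¹² m³/s².
T = 6.944 days = 6.000×10⁵ s.
A synchronous orbit has period T, so by Kepler's third law a = (μT²/4π²)^(1/3).
μT²/4π² = 3.393×10¹² × (6.000×10⁵)² / 39.48 = 3.094×10²² m³.
a = 3.139×10⁷ m = 31393 km.
Altitude h = a − R = 31393 − 2272 = 29121 km.

h_sync ≈ 29120 km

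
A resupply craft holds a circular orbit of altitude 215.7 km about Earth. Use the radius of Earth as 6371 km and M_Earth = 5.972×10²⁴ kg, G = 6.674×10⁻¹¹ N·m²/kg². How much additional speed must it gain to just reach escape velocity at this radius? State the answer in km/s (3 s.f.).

μ = GM = 6.674×10⁻¹¹ × 5.972×10²⁴ = 3.986×10¹⁴ m³/s².
r = 6371 + 215.7 = 6586.7 km = 6.5867×10⁶ m.
Circular speed v_c = √(μ/r) = 7779 m/s.
Escape speed v_esc = √(2μ/r) = √2 × v_c = 11000 m/s.
Δv = v_esc − v_c = 3222 m/s = 3.222 km/s.

Δv ≈ 3.22 km/s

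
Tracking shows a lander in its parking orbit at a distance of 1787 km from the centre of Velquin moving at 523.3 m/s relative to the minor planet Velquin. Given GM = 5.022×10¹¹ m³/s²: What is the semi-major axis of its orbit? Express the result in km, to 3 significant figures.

a ≈ 1740 km

r = 1.787×10⁶ m.
Vis-viva rearranged: 1/a = 2/r − v²/μ = 1.119×10⁻⁶ − 5.453×10⁻⁷ = 5.739×10⁻⁷ m⁻¹.
a = 1.742×10⁶ m = 1742.4 km.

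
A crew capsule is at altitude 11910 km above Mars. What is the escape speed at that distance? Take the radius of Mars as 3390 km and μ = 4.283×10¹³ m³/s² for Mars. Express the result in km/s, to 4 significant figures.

v_esc ≈ 2.366 km/s

r = 3390 + 11910 = 15300 km = 1.5300×10⁷ m.
Escape speed v_esc = √(2μ/r) = √(2 × 4.283×10¹³ / 1.530×10⁷) = √(5.599×10⁶) = 2366 m/s.
= 2.366 km/s.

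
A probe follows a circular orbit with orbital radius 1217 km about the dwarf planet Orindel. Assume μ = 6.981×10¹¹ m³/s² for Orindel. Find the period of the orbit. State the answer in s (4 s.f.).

r = 1217 km = 1.217×10⁶ m.
Kepler's third law: T = 2π√(r³/μ) = 2π√((1.217×10⁶)³ / 6.981×10¹¹).
r³/μ = 2.582×10⁶ s², so T = 2π × 1.607×10³ = 1.010×10⁴ s.

T ≈ 10100 s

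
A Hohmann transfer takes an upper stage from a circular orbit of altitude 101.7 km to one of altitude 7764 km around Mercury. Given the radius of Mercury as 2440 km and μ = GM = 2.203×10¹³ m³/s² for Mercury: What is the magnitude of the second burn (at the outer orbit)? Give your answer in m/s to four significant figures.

Δv ≈ 541.4 m/s

r₁ = 2440 + 101.7 = 2541.7 km = 2.5417×10⁶ m.
r₂ = 2440 + 7764 = 10204 km = 1.0204×10⁷ m.
Transfer ellipse a_t = (r₁ + r₂)/2 = 6.373×10⁶ m.
At r₁: circular v_c1 = √(μ/r₁) = 2944 m/s; transfer-periherm v_p = √[μ(2/r₁ − 1/a_t)] = 3725 m/s.
At r₂: circular v_c2 = √(μ/r₂) = 1469 m/s; transfer-apoherm v_a = √[μ(2/r₂ − 1/a_t)] = 927.9 m/s.
Δv₂ = v_c2 − v_a = 541.4 m/s.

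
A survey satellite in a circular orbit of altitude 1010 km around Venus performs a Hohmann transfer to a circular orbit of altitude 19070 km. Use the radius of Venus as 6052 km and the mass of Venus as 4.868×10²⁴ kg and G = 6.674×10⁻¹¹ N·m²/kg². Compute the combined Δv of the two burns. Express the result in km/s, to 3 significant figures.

Δv_total ≈ 2.91 km/s

μ = GM = 6.674×10⁻¹¹ × 4.868×10²⁴ = 3.249×10¹⁴ m³/s².
r₁ = 6052 + 1010 = 7062.0 km = 7.0620×10⁶ m.
r₂ = 6052 + 19070 = 25122 km = 2.5122×10⁷ m.
Transfer ellipse a_t = (r₁ + r₂)/2 = 1.609×10⁷ m.
At r₁: circular v_c1 = √(μ/r₁) = 6783 m/s; transfer-periapsis v_p = √[μ(2/r₁ − 1/a_t)] = 8475 m/s.
Δv₁ = v_p − v_c1 = 1692 m/s.
At r₂: circular v_c2 = √(μ/r₂) = 3596 m/s; transfer-apoapsis v_a = √[μ(2/r₂ − 1/a_t)] = 2382 m/s.
Δv₂ = v_c2 − v_a = 1214 m/s.
Total Δv = Δv₁ + Δv₂ = 2906 m/s = 2.906 km/s.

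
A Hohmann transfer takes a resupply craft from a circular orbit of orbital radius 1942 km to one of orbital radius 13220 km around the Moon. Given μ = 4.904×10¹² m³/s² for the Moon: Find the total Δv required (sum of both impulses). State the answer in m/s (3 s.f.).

r₁ = 1942 km = 1.942×10⁶ m.
r₂ = 13220 km = 1.322×10⁷ m.
Transfer ellipse a_t = (r₁ + r₂)/2 = 7.581×10⁶ m.
At r₁: circular v_c1 = √(μ/r₁) = 1589 m/s; transfer-perilune v_p = √[μ(2/r₁ − 1/a_t)] = 2098 m/s.
Δv₁ = v_p − v_c1 = 509.4 m/s.
At r₂: circular v_c2 = √(μ/r₂) = 609.1 m/s; transfer-apolune v_a = √[μ(2/r₂ − 1/a_t)] = 308.3 m/s.
Δv₂ = v_c2 − v_a = 300.8 m/s.
Total Δv = Δv₁ + Δv₂ = 810.2 m/s.

Δv_total ≈ 810 m/s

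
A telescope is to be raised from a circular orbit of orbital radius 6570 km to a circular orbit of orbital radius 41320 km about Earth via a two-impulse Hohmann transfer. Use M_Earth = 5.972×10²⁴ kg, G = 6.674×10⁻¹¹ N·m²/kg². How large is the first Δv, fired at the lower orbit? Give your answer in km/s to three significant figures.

μ = GM = 6.674×10⁻¹¹ × 5.972×10²⁴ = 3.986×10¹⁴ m³/s².
r₁ = 6570 km = 6.570×10⁶ m.
r₂ = 41320 km = 4.132×10⁷ m.
Transfer ellipse a_t = (r₁ + r₂)/2 = 2.394×10⁷ m.
At r₁: circular v_c1 = √(μ/r₁) = 7789 m/s; transfer-perigee v_p = √[μ(2/r₁ − 1/a_t)] = 10230 m/s.
Δv₁ = v_p − v_c1 = 2443 m/s.
= 2.443 km/s.

Δv ≈ 2.44 km/s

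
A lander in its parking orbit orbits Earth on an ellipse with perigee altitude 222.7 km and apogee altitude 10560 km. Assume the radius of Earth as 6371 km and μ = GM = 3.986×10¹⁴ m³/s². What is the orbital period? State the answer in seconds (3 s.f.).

T ≈ 12700 seconds

r_p = 6371 + 222.7 = 6593.7 km = 6.5937×10⁶ m.
r_a = 6371 + 10560 = 16931 km = 1.6931×10⁷ m.
Semi-major axis a = (r_p + r_a)/2 = (6593.7 + 16931)/2 = 11762 km = 1.176×10⁷ m.
By Kepler's third law T = 2π√(a³/μ) = 2π × 2.021×10³ = 1.270×10⁴ s.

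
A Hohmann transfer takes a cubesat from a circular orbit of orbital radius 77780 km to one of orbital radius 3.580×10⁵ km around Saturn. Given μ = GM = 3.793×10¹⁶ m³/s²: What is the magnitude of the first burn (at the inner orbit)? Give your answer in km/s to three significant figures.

Δv ≈ 6.22 km/s

r₁ = 77780 km = 7.778×10⁷ m.
r₂ = 3.580×10⁵ km = 3.580×10⁸ m.
Transfer ellipse a_t = (r₁ + r₂)/2 = 2.179×10⁸ m.
At r₁: circular v_c1 = √(μ/r₁) = 22080 m/s; transfer-perikrone v_p = √[μ(2/r₁ − 1/a_t)] = 28310 m/s.
Δv₁ = v_p − v_c1 = 6223 m/s.
= 6.223 km/s.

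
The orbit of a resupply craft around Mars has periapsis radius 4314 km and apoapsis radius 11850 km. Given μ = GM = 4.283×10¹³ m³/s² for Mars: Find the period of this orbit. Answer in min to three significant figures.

T ≈ 368 min

Semi-major axis a = (r_p + r_a)/2 = (4314.0 + 11850)/2 = 8082.0 km = 8.082×10⁶ m.
By Kepler's third law T = 2π√(a³/μ) = 2π × 3.511×10³ = 2.206×10⁴ s.
= 367.6 min.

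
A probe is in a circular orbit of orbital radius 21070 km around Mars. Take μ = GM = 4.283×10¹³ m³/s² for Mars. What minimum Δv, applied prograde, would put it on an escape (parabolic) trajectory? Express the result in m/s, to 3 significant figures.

Δv ≈ 591 m/s

r = 21070 km = 2.107×10⁷ m.
Circular speed v_c = √(μ/r) = 1426 m/s.
Escape speed v_esc = √(2μ/r) = √2 × v_c = 2016 m/s.
Δv = v_esc − v_c = 590.6 m/s.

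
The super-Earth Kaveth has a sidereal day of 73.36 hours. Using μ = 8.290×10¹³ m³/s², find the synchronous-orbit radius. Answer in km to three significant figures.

T = 73.36 hours = 2.641×10⁵ s.
A synchronous orbit has period T, so by Kepler's third law a = (μT²/4π²)^(1/3).
μT²/4π² = 8.290×10¹³ × (2.641×10⁵)² / 39.48 = 1.465×10²³ m³.
a = 5.271×10⁷ m = 52712 km.

r_sync ≈ 52700 km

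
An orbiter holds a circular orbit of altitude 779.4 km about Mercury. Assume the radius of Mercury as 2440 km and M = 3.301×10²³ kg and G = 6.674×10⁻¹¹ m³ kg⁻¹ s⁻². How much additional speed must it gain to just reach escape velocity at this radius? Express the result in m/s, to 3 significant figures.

μ = GM = 6.674×10⁻¹¹ × 3.301×10²³ = 2.203×10¹³ m³/s².
r = 2440 + 779.4 = 3219.4 km = 3.2194×10⁶ m.
Circular speed v_c = √(μ/r) = 2616 m/s.
Escape speed v_esc = √(2μ/r) = √2 × v_c = 3700 m/s.
Δv = v_esc − v_c = 1084 m/s.

Δv ≈ 1080 m/s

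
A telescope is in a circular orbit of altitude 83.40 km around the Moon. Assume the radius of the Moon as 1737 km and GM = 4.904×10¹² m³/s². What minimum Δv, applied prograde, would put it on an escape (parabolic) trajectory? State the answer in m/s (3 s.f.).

r = 1737 + 83.40 = 1820.4 km = 1.8204×10⁶ m.
Circular speed v_c = √(μ/r) = 1641 m/s.
Escape speed v_esc = √(2μ/r) = √2 × v_c = 2321 m/s.
Δv = v_esc − v_c = 679.9 m/s.

Δv ≈ 680 m/s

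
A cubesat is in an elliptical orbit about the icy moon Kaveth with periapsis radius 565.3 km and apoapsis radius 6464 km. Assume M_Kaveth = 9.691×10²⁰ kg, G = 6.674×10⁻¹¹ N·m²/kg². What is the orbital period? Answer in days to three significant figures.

T ≈ 1.88 days

μ = GM = 6.674×10⁻¹¹ × 9.691×10²⁰ = 6.468×10¹⁰ m³/s².
Semi-major axis a = (r_p + r_a)/2 = (565.30 + 6464.0)/2 = 3514.7 km = 3.515×10⁶ m.
By Kepler's third law T = 2π√(a³/μ) = 2π × 2.591×10⁴ = 1.628×10⁵ s.
= 1.884 days.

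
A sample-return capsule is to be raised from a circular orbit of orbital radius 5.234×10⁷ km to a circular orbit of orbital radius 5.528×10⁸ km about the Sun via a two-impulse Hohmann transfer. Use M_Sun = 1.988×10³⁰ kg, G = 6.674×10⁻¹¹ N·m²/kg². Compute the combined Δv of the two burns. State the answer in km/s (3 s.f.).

Δv_total ≈ 26.8 km/s

μ = GM = 6.674×10⁻¹¹ × 1.988×10³⁰ = 1.327×10²⁰ m³/s².
r₁ = 5.234×10⁷ km = 5.234×10¹⁰ m.
r₂ = 5.528×10⁸ km = 5.528×10¹¹ m.
Transfer ellipse a_t = (r₁ + r₂)/2 = 3.026×10¹¹ m.
At r₁: circular v_c1 = √(μ/r₁) = 50350 m/s; transfer-perihelion v_p = √[μ(2/r₁ − 1/a_t)] = 68050 m/s.
Δv₁ = v_p − v_c1 = 17710 m/s.
At r₂: circular v_c2 = √(μ/r₂) = 15490 m/s; transfer-aphelion v_a = √[μ(2/r₂ − 1/a_t)] = 6443 m/s.
Δv₂ = v_c2 − v_a = 9049 m/s.
Total Δv = Δv₁ + Δv₂ = 26750 m/s = 26.75 km/s.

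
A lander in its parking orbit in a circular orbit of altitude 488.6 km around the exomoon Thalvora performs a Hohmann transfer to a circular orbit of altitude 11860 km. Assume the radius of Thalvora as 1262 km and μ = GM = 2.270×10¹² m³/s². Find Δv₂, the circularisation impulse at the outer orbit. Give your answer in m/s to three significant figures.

r₁ = 1262 + 488.6 = 1750.6 km = 1.7506×10⁶ m.
r₂ = 1262 + 11860 = 13122 km = 1.3122×10⁷ m.
Transfer ellipse a_t = (r₁ + r₂)/2 = 7.436×10⁶ m.
At r₁: circular v_c1 = √(μ/r₁) = 1139 m/s; transfer-periapsis v_p = √[μ(2/r₁ − 1/a_t)] = 1513 m/s.
At r₂: circular v_c2 = √(μ/r₂) = 415.9 m/s; transfer-apoapsis v_a = √[μ(2/r₂ − 1/a_t)] = 201.8 m/s.
Δv₂ = v_c2 − v_a = 214.1 m/s.

Δv ≈ 214 m/s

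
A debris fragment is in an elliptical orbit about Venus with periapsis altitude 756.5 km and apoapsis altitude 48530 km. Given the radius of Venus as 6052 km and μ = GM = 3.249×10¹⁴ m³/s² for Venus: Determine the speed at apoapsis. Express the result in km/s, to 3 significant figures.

r_p = 6052 + 756.5 = 6808.5 km = 6.8085×10⁶ m.
r_a = 6052 + 48530 = 54582 km = 5.4582×10⁷ m.
Semi-major axis a = (r_p + r_a)/2 = 30695 km = 3.070×10⁷ m.
Vis-viva: v² = μ(2/r − 1/a) = 3.249×10¹⁴ × (3.664×10⁻⁸ − 3.258×10⁻⁸) = 1.320×10⁶ m²/s².
v = 1149 m/s = 1.149 km/s.

v ≈ 1.15 km/s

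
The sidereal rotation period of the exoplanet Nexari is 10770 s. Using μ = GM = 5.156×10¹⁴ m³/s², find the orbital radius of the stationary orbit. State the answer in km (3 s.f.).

r_sync ≈ 11500 km

A synchronous orbit has period T, so by Kepler's third law a = (μT²/4π²)^(1/3).
μT²/4π² = 5.156×10¹⁴ × (1.077×10⁴)² / 39.48 = 1.515×10²¹ m³.
a = 1.148×10⁷ m = 11485 km.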